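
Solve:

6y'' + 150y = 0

Characteristic equation: 6r² + 150 = 0
Divide by 6: r² + 25 = 0
Roots: r = ±5i (complex conjugates)
General solution: y = C₁cos(5x) + C₂sin(5x)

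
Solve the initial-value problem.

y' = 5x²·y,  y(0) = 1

General solution: y = Ce^(5x³/3)
Applying IC y(0) = 1:
Particular solution: y = e^(5x³/3)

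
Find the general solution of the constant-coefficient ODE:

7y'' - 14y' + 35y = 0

Characteristic equation: 7r² - 14r + 35 = 0
Divide by 7: r² - 2r + 5 = 0
Roots: r = 1 ± 2i (complex conjugates)
General solution: y = e^x(C₁cos(2x) + C₂sin(2x))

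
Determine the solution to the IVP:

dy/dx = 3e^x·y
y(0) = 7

General solution: y = Ce^(3e^x)
Applying IC y(0) = 7:
Particular solution: y = 7e^(3(e^x - 1))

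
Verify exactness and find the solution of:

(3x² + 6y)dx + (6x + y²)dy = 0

Verify exactness: ∂M/∂y = ∂N/∂x ✓
Find F(x,y) such that ∂F/∂x = M, ∂F/∂y = N
Solution: x³ + 6xy + y³/3 = C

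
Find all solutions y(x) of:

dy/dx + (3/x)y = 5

Using integrating factor method:

General solution: y = (5/4)x + Cx^(-3)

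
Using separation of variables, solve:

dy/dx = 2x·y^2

Separating variables and integrating:
-1/y = x^2 + C

General solution: y^-1 = -x^2 + C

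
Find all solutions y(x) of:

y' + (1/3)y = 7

Using integrating factor method:

General solution: y = 21 + Ce^(-x/3)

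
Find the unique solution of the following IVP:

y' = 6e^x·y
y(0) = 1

General solution: y = Ce^(6e^x)
Applying IC y(0) = 1:
Particular solution: y = e^(6(e^x - 1))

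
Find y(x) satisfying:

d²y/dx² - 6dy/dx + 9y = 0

Characteristic equation: r² - 6r + 9 = 0
Factored: (r - 3)² = 0
Repeated root: r = 3
General solution: y = (C₁ + C₂x)e^(3x)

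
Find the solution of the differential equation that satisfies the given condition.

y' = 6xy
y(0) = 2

General solution: y = Ce^(3x²)
Applying IC y(0) = 2:
Particular solution: y = 2e^(3x²)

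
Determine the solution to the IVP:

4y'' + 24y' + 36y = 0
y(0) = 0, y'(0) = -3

General solution: y = (C₁ + C₂x)e^(-3x)
Repeated root r = -3
Applying ICs: C₁ = 0, C₂ = -3
Particular solution: y = -3xe^(-3x)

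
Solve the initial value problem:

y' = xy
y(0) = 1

General solution: y = Ce^(x²/2)
Applying IC y(0) = 1:
Particular solution: y = e^(x²/2)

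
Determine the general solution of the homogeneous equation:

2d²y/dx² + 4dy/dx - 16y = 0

Characteristic equation: 2r² + 4r - 16 = 0
Divide by 2: r² + 2r - 8 = 0
Roots: r = 2, -4 (distinct real)
General solution: y = C₁e^(2x) + C₂e^(-4x)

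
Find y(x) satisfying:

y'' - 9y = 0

Characteristic equation: r² - 9 = 0
Roots: r = 3, -3 (distinct real)
General solution: y = C₁e^(3x) + C₂e^(-3x)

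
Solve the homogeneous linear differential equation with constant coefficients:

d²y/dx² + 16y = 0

Characteristic equation: r² + 16 = 0
Roots: r = ±4i (complex conjugates)
General solution: y = C₁cos(4x) + C₂sin(4x)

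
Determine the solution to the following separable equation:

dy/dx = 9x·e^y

Separating variables and integrating:
-e^(-y) = 9x²/2 + C

General solution: y = -ln(C - 9x²/2)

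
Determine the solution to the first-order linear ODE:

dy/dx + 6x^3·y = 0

Using integrating factor method:

General solution: y = Ce^(-3x^4/2)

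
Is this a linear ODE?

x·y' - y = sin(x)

Yes. Linear (y and its derivatives appear to the first power only, no products of y terms)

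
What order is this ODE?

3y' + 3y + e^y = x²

The order is 1 (highest derivative is of order 1).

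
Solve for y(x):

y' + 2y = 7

Using integrating factor method:

General solution: y = 7/2 + Ce^(-2x)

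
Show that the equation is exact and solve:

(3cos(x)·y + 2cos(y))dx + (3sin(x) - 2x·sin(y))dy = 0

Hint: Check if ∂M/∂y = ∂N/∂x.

Verify exactness: ∂M/∂y = ∂N/∂x ✓
Find F(x,y) such that ∂F/∂x = M, ∂F/∂y = N
Solution: 3sin(x)·y + 2x·cos(y) = C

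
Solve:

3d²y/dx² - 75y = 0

Characteristic equation: 3r² - 75 = 0
Divide by 3: r² - 25 = 0
Roots: r = 5, -5 (distinct real)
General solution: y = C₁e^(5x) + C₂e^(-5x)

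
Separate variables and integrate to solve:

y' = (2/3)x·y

Separating variables and integrating:
ln|y| = x^2/3 + C

General solution: y = Ce^(x^2/3)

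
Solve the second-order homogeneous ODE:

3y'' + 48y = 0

Characteristic equation: 3r² + 48 = 0
Divide by 3: r² + 16 = 0
Roots: r = ±4i (complex conjugates)
General solution: y = C₁cos(4x) + C₂sin(4x)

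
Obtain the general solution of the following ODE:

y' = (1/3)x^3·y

Separating variables and integrating:
ln|y| = x^4/12 + C

General solution: y = Ce^(x^4/12)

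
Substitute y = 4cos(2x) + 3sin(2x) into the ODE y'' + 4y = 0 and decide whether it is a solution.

Verification:
y'' = -16cos(2x) - 12sin(2x)
y'' + 4y = 0 ✓

Yes, it is a solution.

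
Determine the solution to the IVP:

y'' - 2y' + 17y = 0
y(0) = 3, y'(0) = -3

General solution: y = e^x(C₁cos(4x) + C₂sin(4x))
Complex roots r = 1 ± 4i
Applying ICs: C₁ = 3, C₂ = -3/2
Particular solution: y = e^x(3cos(4x) - (3/2)sin(4x))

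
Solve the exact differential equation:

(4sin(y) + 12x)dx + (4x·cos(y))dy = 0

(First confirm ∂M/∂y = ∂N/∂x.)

Verify exactness: ∂M/∂y = ∂N/∂x ✓
Find F(x,y) such that ∂F/∂x = M, ∂F/∂y = N
Solution: 4x·sin(y) + 6x² = C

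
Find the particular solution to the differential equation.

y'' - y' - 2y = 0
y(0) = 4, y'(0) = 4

General solution: y = C₁e^(2x) + C₂e^(-x)
Applying ICs: C₁ = 8/3, C₂ = 4/3
Particular solution: y = (8/3)e^(2x) + (4/3)e^(-x)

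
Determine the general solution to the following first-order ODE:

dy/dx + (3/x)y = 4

Using integrating factor method:

General solution: y = x + Cx^(-3)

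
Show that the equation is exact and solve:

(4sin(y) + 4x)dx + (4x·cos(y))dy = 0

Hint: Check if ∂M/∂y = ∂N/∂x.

Verify exactness: ∂M/∂y = ∂N/∂x ✓
Find F(x,y) such that ∂F/∂x = M, ∂F/∂y = N
Solution: 4x·sin(y) + 2x² = C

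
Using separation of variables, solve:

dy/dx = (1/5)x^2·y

Separating variables and integrating:
ln|y| = x^3/15 + C

General solution: y = Ce^(x^3/15)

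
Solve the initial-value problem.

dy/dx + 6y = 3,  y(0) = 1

General solution: y = 1/2 + Ce^(-6x)
Applying y(0) = 1: C = 1 - 1/2 = 1/2
Particular solution: y = 1/2 + (1/2)e^(-6x)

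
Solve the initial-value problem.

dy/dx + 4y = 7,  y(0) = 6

General solution: y = 7/4 + Ce^(-4x)
Applying y(0) = 6: C = 6 - 7/4 = 17/4
Particular solution: y = 7/4 + (17/4)e^(-4x)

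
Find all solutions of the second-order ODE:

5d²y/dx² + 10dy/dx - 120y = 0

Characteristic equation: 5r² + 10r - 120 = 0
Divide by 5: r² + 2r - 24 = 0
Roots: r = 4, -6 (distinct real)
General solution: y = C₁e^(4x) + C₂e^(-6x)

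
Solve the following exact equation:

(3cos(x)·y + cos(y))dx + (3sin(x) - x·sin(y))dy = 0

Verify exactness: ∂M/∂y = ∂N/∂x ✓
Find F(x,y) such that ∂F/∂x = M, ∂F/∂y = N
Solution: 3sin(x)·y + x·cos(y) = C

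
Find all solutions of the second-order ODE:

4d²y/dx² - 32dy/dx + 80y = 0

Characteristic equation: 4r² - 32r + 80 = 0
Divide by 4: r² - 8r + 20 = 0
Roots: r = 4 ± 2i (complex conjugates)
General solution: y = e^(4x)(C₁cos(2x) + C₂sin(2x))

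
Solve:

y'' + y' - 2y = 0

Characteristic equation: r² + r - 2 = 0
Roots: r = 1, -2 (distinct real)
General solution: y = C₁e^x + C₂e^(-2x)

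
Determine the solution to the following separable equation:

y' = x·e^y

Separating variables and integrating:
-e^(-y) = x²/2 + C

General solution: y = -ln(C - x²/2)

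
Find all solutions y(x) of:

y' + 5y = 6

Using integrating factor method:

General solution: y = 6/5 + Ce^(-5x)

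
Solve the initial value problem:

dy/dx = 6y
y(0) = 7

General solution: y = Ce^(6x)
Applying IC y(0) = 7:
Particular solution: y = 7e^(6x)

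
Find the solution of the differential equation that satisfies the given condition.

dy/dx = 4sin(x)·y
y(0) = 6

General solution: y = Ce^(-4cos(x))
Applying IC y(0) = 6:
Particular solution: y = 6e^(4(1-cos(x)))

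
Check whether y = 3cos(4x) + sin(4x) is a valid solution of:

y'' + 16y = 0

Verification:
y'' = -48cos(4x) - 16sin(4x)
y'' + 16y = 0 ✓

Yes, it is a solution.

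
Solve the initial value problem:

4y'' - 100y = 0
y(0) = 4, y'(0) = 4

General solution: y = C₁e^(5x) + C₂e^(-5x)
Applying ICs: C₁ = 12/5, C₂ = 8/5
Particular solution: y = (12/5)e^(5x) + (8/5)e^(-5x)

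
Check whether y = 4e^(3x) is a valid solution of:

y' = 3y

Verification:
y = 4e^(3x)
y' = 12e^(3x)
3y = 12e^(3x)
y' = 3y ✓

Yes, it is a solution.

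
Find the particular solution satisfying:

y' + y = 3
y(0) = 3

General solution: y = 3 + Ce^(-x)
Applying y(0) = 3: C = 3 - 3 = 0
Particular solution: y = 3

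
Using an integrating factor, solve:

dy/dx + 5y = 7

Using integrating factor method:

General solution: y = 7/5 + Ce^(-5x)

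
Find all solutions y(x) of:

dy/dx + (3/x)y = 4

Using integrating factor method:

General solution: y = x + Cx^(-3)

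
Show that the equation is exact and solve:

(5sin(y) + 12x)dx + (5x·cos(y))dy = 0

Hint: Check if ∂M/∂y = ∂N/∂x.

Verify exactness: ∂M/∂y = ∂N/∂x ✓
Find F(x,y) such that ∂F/∂x = M, ∂F/∂y = N
Solution: 5x·sin(y) + 6x² = C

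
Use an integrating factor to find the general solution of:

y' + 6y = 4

Using integrating factor method:

General solution: y = 2/3 + Ce^(-6x)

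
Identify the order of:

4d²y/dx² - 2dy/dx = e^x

The order is 2 (highest derivative is of order 2).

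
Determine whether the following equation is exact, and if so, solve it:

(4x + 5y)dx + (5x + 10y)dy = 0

Verify exactness: ∂M/∂y = ∂N/∂x ✓
Find F(x,y) such that ∂F/∂x = M, ∂F/∂y = N
Solution: 2x² + 5xy + 5y² = C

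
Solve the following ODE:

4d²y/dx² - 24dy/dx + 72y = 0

Characteristic equation: 4r² - 24r + 72 = 0
Divide by 4: r² - 6r + 18 = 0
Roots: r = 3 ± 3i (complex conjugates)
General solution: y = e^(3x)(C₁cos(3x) + C₂sin(3x))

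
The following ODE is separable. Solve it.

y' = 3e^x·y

Separating variables and integrating:
ln|y| = 3e^x + C

General solution: y = Ce^(3e^x)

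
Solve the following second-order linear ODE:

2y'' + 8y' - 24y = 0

Characteristic equation: 2r² + 8r - 24 = 0
Divide by 2: r² + 4r - 12 = 0
Roots: r = 2, -6 (distinct real)
General solution: y = C₁e^(2x) + C₂e^(-6x)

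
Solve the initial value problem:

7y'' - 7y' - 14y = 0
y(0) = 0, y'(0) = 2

General solution: y = C₁e^(2x) + C₂e^(-x)
Applying ICs: C₁ = 2/3, C₂ = -2/3
Particular solution: y = (2/3)e^(2x) - (2/3)e^(-x)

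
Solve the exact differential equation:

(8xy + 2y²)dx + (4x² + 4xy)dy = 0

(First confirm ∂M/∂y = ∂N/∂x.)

Verify exactness: ∂M/∂y = ∂N/∂x ✓
Find F(x,y) such that ∂F/∂x = M, ∂F/∂y = N
Solution: 4x²y + 2xy² = C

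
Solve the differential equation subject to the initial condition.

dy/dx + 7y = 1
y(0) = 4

General solution: y = 1/7 + Ce^(-7x)
Applying y(0) = 4: C = 4 - 1/7 = 27/7
Particular solution: y = 1/7 + (27/7)e^(-7x)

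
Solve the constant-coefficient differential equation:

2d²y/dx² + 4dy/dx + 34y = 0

Characteristic equation: 2r² + 4r + 34 = 0
Divide by 2: r² + 2r + 17 = 0
Roots: r = -1 ± 4i (complex conjugates)
General solution: y = e^(-x)(C₁cos(4x) + C₂sin(4x))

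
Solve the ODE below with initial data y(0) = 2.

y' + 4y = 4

General solution: y = 1 + Ce^(-4x)
Applying y(0) = 2: C = 2 - 1 = 1
Particular solution: y = 1 + e^(-4x)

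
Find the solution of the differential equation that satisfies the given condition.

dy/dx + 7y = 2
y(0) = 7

General solution: y = 2/7 + Ce^(-7x)
Applying y(0) = 7: C = 7 - 2/7 = 47/7
Particular solution: y = 2/7 + (47/7)e^(-7x)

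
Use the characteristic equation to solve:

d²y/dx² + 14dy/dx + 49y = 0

Characteristic equation: r² + 14r + 49 = 0
Factored: (r + 7)² = 0
Repeated root: r = -7
General solution: y = (C₁ + C₂x)e^(-7x)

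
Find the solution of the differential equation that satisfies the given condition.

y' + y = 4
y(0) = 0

General solution: y = 4 + Ce^(-x)
Applying y(0) = 0: C = 0 - 4 = -4
Particular solution: y = 4 - 4e^(-x)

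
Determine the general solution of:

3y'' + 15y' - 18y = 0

Characteristic equation: 3r² + 15r - 18 = 0
Divide by 3: r² + 5r - 6 = 0
Roots: r = 1, -6 (distinct real)
General solution: y = C₁e^x + C₂e^(-6x)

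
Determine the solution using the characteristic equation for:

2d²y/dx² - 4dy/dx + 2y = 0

Characteristic equation: 2r² - 4r + 2 = 0
Divide by 2: r² - 2r + 1 = 0
Factored: (r - 1)² = 0
Repeated root: r = 1
General solution: y = (C₁ + C₂x)e^x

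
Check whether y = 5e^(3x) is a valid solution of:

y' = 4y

Verification:
y = 5e^(3x)
y' = 15e^(3x)
But 4y = 20e^(3x)
y' ≠ 4y — the derivative does not match

No, it is not a solution.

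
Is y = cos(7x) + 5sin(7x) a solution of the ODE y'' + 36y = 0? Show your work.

Verification:
y'' = -49cos(7x) - 245sin(7x)
y'' + 36y ≠ 0 (frequency mismatch: got 49 instead of 36)

No, it is not a solution.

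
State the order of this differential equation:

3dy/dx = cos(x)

The order is 1 (highest derivative is of order 1).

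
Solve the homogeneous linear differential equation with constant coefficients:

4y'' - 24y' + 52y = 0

Characteristic equation: 4r² - 24r + 52 = 0
Divide by 4: r² - 6r + 13 = 0
Roots: r = 3 ± 2i (complex conjugates)
General solution: y = e^(3x)(C₁cos(2x) + C₂sin(2x))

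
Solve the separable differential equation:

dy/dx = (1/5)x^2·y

Separating variables and integrating:
ln|y| = x^3/15 + C

General solution: y = Ce^(x^3/15)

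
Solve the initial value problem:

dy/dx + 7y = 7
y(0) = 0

General solution: y = 1 + Ce^(-7x)
Applying y(0) = 0: C = 0 - 1 = -1
Particular solution: y = 1 - e^(-7x)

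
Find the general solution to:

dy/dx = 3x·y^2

Separating variables and integrating:
-1/y = 3x^2/2 + C

General solution: y^-1 = (-3/2)x^2 + C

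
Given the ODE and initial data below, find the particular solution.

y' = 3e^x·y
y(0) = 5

General solution: y = Ce^(3e^x)
Applying IC y(0) = 5:
Particular solution: y = 5e^(3(e^x - 1))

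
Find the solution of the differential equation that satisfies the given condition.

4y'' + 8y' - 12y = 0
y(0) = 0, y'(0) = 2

General solution: y = C₁e^x + C₂e^(-3x)
Applying ICs: C₁ = 1/2, C₂ = -1/2
Particular solution: y = (1/2)e^x - (1/2)e^(-3x)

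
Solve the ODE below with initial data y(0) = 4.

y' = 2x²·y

General solution: y = Ce^(2x³/3)
Applying IC y(0) = 4:
Particular solution: y = 4e^(2x³/3)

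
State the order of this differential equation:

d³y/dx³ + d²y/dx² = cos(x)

The order is 3 (highest derivative is of order 3).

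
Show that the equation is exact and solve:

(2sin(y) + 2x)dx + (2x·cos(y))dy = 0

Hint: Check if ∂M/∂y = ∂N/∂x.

Verify exactness: ∂M/∂y = ∂N/∂x ✓
Find F(x,y) such that ∂F/∂x = M, ∂F/∂y = N
Solution: 2x·sin(y) + x² = C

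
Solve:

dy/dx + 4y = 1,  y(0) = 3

General solution: y = 1/4 + Ce^(-4x)
Applying y(0) = 3: C = 3 - 1/4 = 11/4
Particular solution: y = 1/4 + (11/4)e^(-4x)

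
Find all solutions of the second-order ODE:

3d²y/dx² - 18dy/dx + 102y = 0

Characteristic equation: 3r² - 18r + 102 = 0
Divide by 3: r² - 6r + 34 = 0
Roots: r = 3 ± 5i (complex conjugates)
General solution: y = e^(3x)(C₁cos(5x) + C₂sin(5x))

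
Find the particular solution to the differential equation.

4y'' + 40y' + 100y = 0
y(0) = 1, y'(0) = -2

General solution: y = (C₁ + C₂x)e^(-5x)
Repeated root r = -5
Applying ICs: C₁ = 1, C₂ = 3
Particular solution: y = (1 + 3x)e^(-5x)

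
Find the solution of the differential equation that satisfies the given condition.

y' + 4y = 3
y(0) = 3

General solution: y = 3/4 + Ce^(-4x)
Applying y(0) = 3: C = 3 - 3/4 = 9/4
Particular solution: y = 3/4 + (9/4)e^(-4x)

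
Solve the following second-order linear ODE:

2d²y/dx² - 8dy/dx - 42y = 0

Characteristic equation: 2r² - 8r - 42 = 0
Divide by 2: r² - 4r - 21 = 0
Roots: r = 7, -3 (distinct real)
General solution: y = C₁e^(7x) + C₂e^(-3x)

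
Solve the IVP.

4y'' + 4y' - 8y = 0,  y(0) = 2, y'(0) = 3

General solution: y = C₁e^x + C₂e^(-2x)
Applying ICs: C₁ = 7/3, C₂ = -1/3
Particular solution: y = (7/3)e^x - (1/3)e^(-2x)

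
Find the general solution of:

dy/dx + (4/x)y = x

Using integrating factor method:

General solution: y = (1/6)x^2 + Cx^(-4)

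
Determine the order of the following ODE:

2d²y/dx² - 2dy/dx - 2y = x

The order is 2 (highest derivative is of order 2).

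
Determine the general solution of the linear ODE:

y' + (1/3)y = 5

Using integrating factor method:

General solution: y = 15 + Ce^(-x/3)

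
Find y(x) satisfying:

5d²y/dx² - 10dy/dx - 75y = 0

Characteristic equation: 5r² - 10r - 75 = 0
Divide by 5: r² - 2r - 15 = 0
Roots: r = 5, -3 (distinct real)
General solution: y = C₁e^(5x) + C₂e^(-3x)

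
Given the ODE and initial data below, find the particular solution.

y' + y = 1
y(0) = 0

General solution: y = 1 + Ce^(-x)
Applying y(0) = 0: C = 0 - 1 = -1
Particular solution: y = 1 - e^(-x)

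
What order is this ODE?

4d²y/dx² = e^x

The order is 2 (highest derivative is of order 2).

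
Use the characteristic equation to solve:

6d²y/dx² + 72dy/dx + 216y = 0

Characteristic equation: 6r² + 72r + 216 = 0
Divide by 6: r² + 12r + 36 = 0
Factored: (r + 6)² = 0
Repeated root: r = -6
General solution: y = (C₁ + C₂x)e^(-6x)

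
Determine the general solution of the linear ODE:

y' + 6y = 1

Using integrating factor method:

General solution: y = 1/6 + Ce^(-6x)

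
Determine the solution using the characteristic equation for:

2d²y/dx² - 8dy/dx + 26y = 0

Characteristic equation: 2r² - 8r + 26 = 0
Divide by 2: r² - 4r + 13 = 0
Roots: r = 2 ± 3i (complex conjugates)
General solution: y = e^(2x)(C₁cos(3x) + C₂sin(3x))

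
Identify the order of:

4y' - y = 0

The order is 1 (highest derivative is of order 1).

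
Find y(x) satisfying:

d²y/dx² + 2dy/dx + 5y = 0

Characteristic equation: r² + 2r + 5 = 0
Roots: r = -1 ± 2i (complex conjugates)
General solution: y = e^(-x)(C₁cos(2x) + C₂sin(2x))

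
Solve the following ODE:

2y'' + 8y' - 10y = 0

Characteristic equation: 2r² + 8r - 10 = 0
Divide by 2: r² + 4r - 5 = 0
Roots: r = 1, -5 (distinct real)
General solution: y = C₁e^x + C₂e^(-5x)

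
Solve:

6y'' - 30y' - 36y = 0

Characteristic equation: 6r² - 30r - 36 = 0
Divide by 6: r² - 5r - 6 = 0
Roots: r = 6, -1 (distinct real)
General solution: y = C₁e^(6x) + C₂e^(-x)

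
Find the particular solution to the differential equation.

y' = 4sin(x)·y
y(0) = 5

General solution: y = Ce^(-4cos(x))
Applying IC y(0) = 5:
Particular solution: y = 5e^(4(1-cos(x)))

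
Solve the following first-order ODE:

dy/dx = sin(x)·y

Separating variables and integrating:
ln|y| = -cos(x) + C

General solution: y = Ce^(-cos(x))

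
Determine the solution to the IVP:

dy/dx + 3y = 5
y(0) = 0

General solution: y = 5/3 + Ce^(-3x)
Applying y(0) = 0: C = 0 - 5/3 = -5/3
Particular solution: y = 5/3 - (5/3)e^(-3x)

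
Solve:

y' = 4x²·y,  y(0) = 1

General solution: y = Ce^(4x³/3)
Applying IC y(0) = 1:
Particular solution: y = e^(4x³/3)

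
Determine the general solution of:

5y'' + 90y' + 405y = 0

Characteristic equation: 5r² + 90r + 405 = 0
Divide by 5: r² + 18r + 81 = 0
Factored: (r + 9)² = 0
Repeated root: r = -9
General solution: y = (C₁ + C₂x)e^(-9x)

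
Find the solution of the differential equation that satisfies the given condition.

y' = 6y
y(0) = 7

General solution: y = Ce^(6x)
Applying IC y(0) = 7:
Particular solution: y = 7e^(6x)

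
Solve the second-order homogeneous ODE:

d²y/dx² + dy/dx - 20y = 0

Characteristic equation: r² + r - 20 = 0
Roots: r = 4, -5 (distinct real)
General solution: y = C₁e^(4x) + C₂e^(-5x)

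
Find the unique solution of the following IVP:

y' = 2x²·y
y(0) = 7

General solution: y = Ce^(2x³/3)
Applying IC y(0) = 7:
Particular solution: y = 7e^(2x³/3)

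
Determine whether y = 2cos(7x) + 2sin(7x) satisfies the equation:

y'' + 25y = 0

Verification:
y'' = -98cos(7x) - 98sin(7x)
y'' + 25y ≠ 0 (frequency mismatch: got 49 instead of 25)

No, it is not a solution.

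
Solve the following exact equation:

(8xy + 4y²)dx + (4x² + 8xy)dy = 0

Verify exactness: ∂M/∂y = ∂N/∂x ✓
Find F(x,y) such that ∂F/∂x = M, ∂F/∂y = N
Solution: 4x²y + 4xy² = C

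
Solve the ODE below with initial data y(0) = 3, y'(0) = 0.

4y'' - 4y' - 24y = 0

General solution: y = C₁e^(3x) + C₂e^(-2x)
Applying ICs: C₁ = 6/5, C₂ = 9/5
Particular solution: y = (6/5)e^(3x) + (9/5)e^(-2x)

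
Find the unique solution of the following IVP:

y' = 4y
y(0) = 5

General solution: y = Ce^(4x)
Applying IC y(0) = 5:
Particular solution: y = 5e^(4x)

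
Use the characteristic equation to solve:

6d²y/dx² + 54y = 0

Characteristic equation: 6r² + 54 = 0
Divide by 6: r² + 9 = 0
Roots: r = ±3i (complex conjugates)
General solution: y = C₁cos(3x) + C₂sin(3x)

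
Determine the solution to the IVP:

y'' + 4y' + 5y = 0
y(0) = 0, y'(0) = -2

General solution: y = e^(-2x)(C₁cos(x) + C₂sin(x))
Complex roots r = -2 ± i
Applying ICs: C₁ = 0, C₂ = -2
Particular solution: y = e^(-2x)(-2sin(x))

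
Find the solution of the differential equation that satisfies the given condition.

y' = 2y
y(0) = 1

General solution: y = Ce^(2x)
Applying IC y(0) = 1:
Particular solution: y = e^(2x)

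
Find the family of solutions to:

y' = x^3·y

Separating variables and integrating:
ln|y| = x^4/4 + C

General solution: y = Ce^(x^4/4)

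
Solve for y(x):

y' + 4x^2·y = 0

Using integrating factor method:

General solution: y = Ce^(-4x^3/3)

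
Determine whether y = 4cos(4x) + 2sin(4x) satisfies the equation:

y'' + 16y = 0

Verification:
y'' = -64cos(4x) - 32sin(4x)
y'' + 16y = 0 ✓

Yes, it is a solution.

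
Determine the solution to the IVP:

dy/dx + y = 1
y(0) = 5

General solution: y = 1 + Ce^(-x)
Applying y(0) = 5: C = 5 - 1 = 4
Particular solution: y = 1 + 4e^(-x)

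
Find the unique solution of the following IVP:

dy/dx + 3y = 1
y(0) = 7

General solution: y = 1/3 + Ce^(-3x)
Applying y(0) = 7: C = 7 - 1/3 = 20/3
Particular solution: y = 1/3 + (20/3)e^(-3x)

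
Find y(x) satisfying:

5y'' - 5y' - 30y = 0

Characteristic equation: 5r² - 5r - 30 = 0
Divide by 5: r² - r - 6 = 0
Roots: r = 3, -2 (distinct real)
General solution: y = C₁e^(3x) + C₂e^(-2x)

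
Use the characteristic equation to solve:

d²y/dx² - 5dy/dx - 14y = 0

Characteristic equation: r² - 5r - 14 = 0
Roots: r = 7, -2 (distinct real)
General solution: y = C₁e^(7x) + C₂e^(-2x)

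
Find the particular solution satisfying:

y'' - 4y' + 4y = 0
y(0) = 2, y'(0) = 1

General solution: y = (C₁ + C₂x)e^(2x)
Repeated root r = 2
Applying ICs: C₁ = 2, C₂ = -3
Particular solution: y = (2 - 3x)e^(2x)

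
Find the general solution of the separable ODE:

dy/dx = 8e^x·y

Separating variables and integrating:
ln|y| = 8e^x + C

General solution: y = Ce^(8e^x)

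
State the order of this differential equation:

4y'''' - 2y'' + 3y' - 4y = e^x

The order is 4 (highest derivative is of order 4).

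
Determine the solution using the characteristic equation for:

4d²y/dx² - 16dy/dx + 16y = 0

Characteristic equation: 4r² - 16r + 16 = 0
Divide by 4: r² - 4r + 4 = 0
Factored: (r - 2)² = 0
Repeated root: r = 2
General solution: y = (C₁ + C₂x)e^(2x)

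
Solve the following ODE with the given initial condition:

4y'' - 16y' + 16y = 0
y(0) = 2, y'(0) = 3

General solution: y = (C₁ + C₂x)e^(2x)
Repeated root r = 2
Applying ICs: C₁ = 2, C₂ = -1
Particular solution: y = (2 - x)e^(2x)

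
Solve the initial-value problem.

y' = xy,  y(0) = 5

General solution: y = Ce^(x²/2)
Applying IC y(0) = 5:
Particular solution: y = 5e^(x²/2)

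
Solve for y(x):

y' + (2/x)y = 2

Using integrating factor method:

General solution: y = (2/3)x + Cx^(-2)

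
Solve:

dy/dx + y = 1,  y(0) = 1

General solution: y = 1 + Ce^(-x)
Applying y(0) = 1: C = 1 - 1 = 0
Particular solution: y = 1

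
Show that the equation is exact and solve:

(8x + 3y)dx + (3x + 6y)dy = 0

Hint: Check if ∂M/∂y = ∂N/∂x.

Verify exactness: ∂M/∂y = ∂N/∂x ✓
Find F(x,y) such that ∂F/∂x = M, ∂F/∂y = N
Solution: 4x² + 3xy + 3y² = C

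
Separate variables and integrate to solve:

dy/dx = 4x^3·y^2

Separating variables and integrating:
-1/y = x^4 + C

General solution: y^-1 = -x^4 + C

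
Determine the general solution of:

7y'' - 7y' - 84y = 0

Characteristic equation: 7r² - 7r - 84 = 0
Divide by 7: r² - r - 12 = 0
Roots: r = 4, -3 (distinct real)
General solution: y = C₁e^(4x) + C₂e^(-3x)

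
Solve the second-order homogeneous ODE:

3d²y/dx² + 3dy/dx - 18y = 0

Characteristic equation: 3r² + 3r - 18 = 0
Divide by 3: r² + r - 6 = 0
Roots: r = 2, -3 (distinct real)
General solution: y = C₁e^(2x) + C₂e^(-3x)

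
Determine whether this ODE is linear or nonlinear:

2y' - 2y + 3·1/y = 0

Nonlinear (1/y term)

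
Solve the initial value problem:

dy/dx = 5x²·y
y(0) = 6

General solution: y = Ce^(5x³/3)
Applying IC y(0) = 6:
Particular solution: y = 6e^(5x³/3)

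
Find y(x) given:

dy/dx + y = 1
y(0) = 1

General solution: y = 1 + Ce^(-x)
Applying y(0) = 1: C = 1 - 1 = 0
Particular solution: y = 1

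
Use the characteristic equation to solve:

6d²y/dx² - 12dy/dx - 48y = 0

Characteristic equation: 6r² - 12r - 48 = 0
Divide by 6: r² - 2r - 8 = 0
Roots: r = 4, -2 (distinct real)
General solution: y = C₁e^(4x) + C₂e^(-2x)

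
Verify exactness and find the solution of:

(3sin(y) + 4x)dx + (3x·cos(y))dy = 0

Verify exactness: ∂M/∂y = ∂N/∂x ✓
Find F(x,y) such that ∂F/∂x = M, ∂F/∂y = N
Solution: 3x·sin(y) + 2x² = C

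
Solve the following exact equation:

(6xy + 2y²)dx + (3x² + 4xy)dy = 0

Verify exactness: ∂M/∂y = ∂N/∂x ✓
Find F(x,y) such that ∂F/∂x = M, ∂F/∂y = N
Solution: 3x²y + 2xy² = C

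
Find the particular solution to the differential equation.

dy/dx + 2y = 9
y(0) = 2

General solution: y = 9/2 + Ce^(-2x)
Applying y(0) = 2: C = 2 - 9/2 = -5/2
Particular solution: y = 9/2 - (5/2)e^(-2x)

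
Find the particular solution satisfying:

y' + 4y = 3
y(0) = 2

General solution: y = 3/4 + Ce^(-4x)
Applying y(0) = 2: C = 2 - 3/4 = 5/4
Particular solution: y = 3/4 + (5/4)e^(-4x)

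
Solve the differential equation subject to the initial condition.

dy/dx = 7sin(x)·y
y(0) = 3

General solution: y = Ce^(-7cos(x))
Applying IC y(0) = 3:
Particular solution: y = 3e^(7(1-cos(x)))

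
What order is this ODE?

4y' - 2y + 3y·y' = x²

The order is 1 (highest derivative is of order 1).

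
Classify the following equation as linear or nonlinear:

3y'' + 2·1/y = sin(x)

Nonlinear (1/y term)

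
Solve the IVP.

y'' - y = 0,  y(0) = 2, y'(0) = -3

General solution: y = C₁e^x + C₂e^(-x)
Applying ICs: C₁ = -1/2, C₂ = 5/2
Particular solution: y = -(1/2)e^x + (5/2)e^(-x)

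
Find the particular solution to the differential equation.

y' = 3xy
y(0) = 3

General solution: y = Ce^(3x²/2)
Applying IC y(0) = 3:
Particular solution: y = 3e^(3x²/2)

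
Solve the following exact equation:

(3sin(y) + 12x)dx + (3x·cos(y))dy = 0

Verify exactness: ∂M/∂y = ∂N/∂x ✓
Find F(x,y) such that ∂F/∂x = M, ∂F/∂y = N
Solution: 3x·sin(y) + 6x² = C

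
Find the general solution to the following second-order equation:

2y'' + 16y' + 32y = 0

Characteristic equation: 2r² + 16r + 32 = 0
Divide by 2: r² + 8r + 16 = 0
Factored: (r + 4)² = 0
Repeated root: r = -4
General solution: y = (C₁ + C₂x)e^(-4x)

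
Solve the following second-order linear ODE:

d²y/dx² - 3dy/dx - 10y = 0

Characteristic equation: r² - 3r - 10 = 0
Roots: r = 5, -2 (distinct real)
General solution: y = C₁e^(5x) + C₂e^(-2x)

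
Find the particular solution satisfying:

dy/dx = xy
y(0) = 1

General solution: y = Ce^(x²/2)
Applying IC y(0) = 1:
Particular solution: y = e^(x²/2)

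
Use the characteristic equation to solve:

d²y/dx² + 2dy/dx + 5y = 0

Characteristic equation: r² + 2r + 5 = 0
Roots: r = -1 ± 2i (complex conjugates)
General solution: y = e^(-x)(C₁cos(2x) + C₂sin(2x))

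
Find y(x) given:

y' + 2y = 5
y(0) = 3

General solution: y = 5/2 + Ce^(-2x)
Applying y(0) = 3: C = 3 - 5/2 = 1/2
Particular solution: y = 5/2 + (1/2)e^(-2x)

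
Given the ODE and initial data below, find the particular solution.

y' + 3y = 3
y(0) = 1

General solution: y = 1 + Ce^(-3x)
Applying y(0) = 1: C = 1 - 1 = 0
Particular solution: y = 1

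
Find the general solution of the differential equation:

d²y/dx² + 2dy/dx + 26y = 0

Characteristic equation: r² + 2r + 26 = 0
Roots: r = -1 ± 5i (complex conjugates)
General solution: y = e^(-x)(C₁cos(5x) + C₂sin(5x))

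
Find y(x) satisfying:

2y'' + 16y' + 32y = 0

Characteristic equation: 2r² + 16r + 32 = 0
Divide by 2: r² + 8r + 16 = 0
Factored: (r + 4)² = 0
Repeated root: r = -4
General solution: y = (C₁ + C₂x)e^(-4x)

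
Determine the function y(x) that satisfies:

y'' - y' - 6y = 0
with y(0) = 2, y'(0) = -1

General solution: y = C₁e^(3x) + C₂e^(-2x)
Applying ICs: C₁ = 3/5, C₂ = 7/5
Particular solution: y = (3/5)e^(3x) + (7/5)e^(-2x)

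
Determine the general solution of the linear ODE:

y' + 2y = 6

Using integrating factor method:

General solution: y = 3 + Ce^(-2x)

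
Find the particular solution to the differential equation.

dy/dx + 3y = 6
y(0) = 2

General solution: y = 2 + Ce^(-3x)
Applying y(0) = 2: C = 2 - 2 = 0
Particular solution: y = 2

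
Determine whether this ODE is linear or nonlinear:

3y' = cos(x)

Linear (y and its derivatives appear to the first power only, no products of y terms)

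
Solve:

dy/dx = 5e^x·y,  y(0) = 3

General solution: y = Ce^(5e^x)
Applying IC y(0) = 3:
Particular solution: y = 3e^(5(e^x - 1))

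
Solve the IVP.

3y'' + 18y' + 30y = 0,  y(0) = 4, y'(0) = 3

General solution: y = e^(-3x)(C₁cos(x) + C₂sin(x))
Complex roots r = -3 ± i
Applying ICs: C₁ = 4, C₂ = 15
Particular solution: y = e^(-3x)(4cos(x) + 15sin(x))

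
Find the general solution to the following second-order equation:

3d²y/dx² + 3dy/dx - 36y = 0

Characteristic equation: 3r² + 3r - 36 = 0
Divide by 3: r² + r - 12 = 0
Roots: r = 3, -4 (distinct real)
General solution: y = C₁e^(3x) + C₂e^(-4x)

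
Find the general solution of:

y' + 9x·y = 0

Using integrating factor method:

General solution: y = Ce^(-9x^2/2)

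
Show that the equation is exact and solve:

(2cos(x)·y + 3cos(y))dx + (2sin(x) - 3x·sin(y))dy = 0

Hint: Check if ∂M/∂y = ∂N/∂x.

Verify exactness: ∂M/∂y = ∂N/∂x ✓
Find F(x,y) such that ∂F/∂x = M, ∂F/∂y = N
Solution: 2sin(x)·y + 3x·cos(y) = C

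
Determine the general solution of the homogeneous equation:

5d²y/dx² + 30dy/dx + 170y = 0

Characteristic equation: 5r² + 30r + 170 = 0
Divide by 5: r² + 6r + 34 = 0
Roots: r = -3 ± 5i (complex conjugates)
General solution: y = e^(-3x)(C₁cos(5x) + C₂sin(5x))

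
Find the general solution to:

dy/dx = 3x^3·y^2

Separating variables and integrating:
-1/y = 3x^4/4 + C

General solution: y^-1 = (-3/4)x^4 + C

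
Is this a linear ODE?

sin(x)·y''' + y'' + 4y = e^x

Yes. Linear (y and its derivatives appear to the first power only, no products of y terms)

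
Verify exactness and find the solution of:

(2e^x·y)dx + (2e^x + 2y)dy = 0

Verify exactness: ∂M/∂y = ∂N/∂x ✓
Find F(x,y) such that ∂F/∂x = M, ∂F/∂y = N
Solution: 2e^x·y + y² = C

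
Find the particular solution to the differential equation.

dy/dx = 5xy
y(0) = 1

General solution: y = Ce^(5x²/2)
Applying IC y(0) = 1:
Particular solution: y = e^(5x²/2)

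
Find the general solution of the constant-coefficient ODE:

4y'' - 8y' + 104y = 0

Characteristic equation: 4r² - 8r + 104 = 0
Divide by 4: r² - 2r + 26 = 0
Roots: r = 1 ± 5i (complex conjugates)
General solution: y = e^x(C₁cos(5x) + C₂sin(5x))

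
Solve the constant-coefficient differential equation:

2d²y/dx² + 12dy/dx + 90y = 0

Characteristic equation: 2r² + 12r + 90 = 0
Divide by 2: r² + 6r + 45 = 0
Roots: r = -3 ± 6i (complex conjugates)
General solution: y = e^(-3x)(C₁cos(6x) + C₂sin(6x))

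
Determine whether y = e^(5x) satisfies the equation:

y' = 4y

Verification:
y = e^(5x)
y' = 5e^(5x)
But 4y = 4e^(5x)
y' ≠ 4y — the derivative does not match

No, it is not a solution.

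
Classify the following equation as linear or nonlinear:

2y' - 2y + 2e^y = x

Nonlinear (e^y is nonlinear in y)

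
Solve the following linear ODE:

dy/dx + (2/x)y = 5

Using integrating factor method:

General solution: y = (5/3)x + Cx^(-2)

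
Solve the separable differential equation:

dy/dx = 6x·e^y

Separating variables and integrating:
-e^(-y) = 3x² + C

General solution: y = -ln(C - 3x²)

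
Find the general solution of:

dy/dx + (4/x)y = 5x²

Using integrating factor method:

General solution: y = (5/7)x^3 + Cx^(-4)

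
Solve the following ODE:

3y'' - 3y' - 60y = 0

Characteristic equation: 3r² - 3r - 60 = 0
Divide by 3: r² - r - 20 = 0
Roots: r = 5, -4 (distinct real)
General solution: y = C₁e^(5x) + C₂e^(-4x)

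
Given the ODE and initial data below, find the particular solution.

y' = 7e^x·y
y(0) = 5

General solution: y = Ce^(7e^x)
Applying IC y(0) = 5:
Particular solution: y = 5e^(7(e^x - 1))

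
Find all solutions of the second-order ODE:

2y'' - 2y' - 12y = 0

Characteristic equation: 2r² - 2r - 12 = 0
Divide by 2: r² - r - 6 = 0
Roots: r = 3, -2 (distinct real)
General solution: y = C₁e^(3x) + C₂e^(-2x)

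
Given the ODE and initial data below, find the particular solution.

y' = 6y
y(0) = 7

General solution: y = Ce^(6x)
Applying IC y(0) = 7:
Particular solution: y = 7e^(6x)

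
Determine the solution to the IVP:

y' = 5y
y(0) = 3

General solution: y = Ce^(5x)
Applying IC y(0) = 3:
Particular solution: y = 3e^(5x)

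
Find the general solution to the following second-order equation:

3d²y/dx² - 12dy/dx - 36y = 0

Characteristic equation: 3r² - 12r - 36 = 0
Divide by 3: r² - 4r - 12 = 0
Roots: r = 6, -2 (distinct real)
General solution: y = C₁e^(6x) + C₂e^(-2x)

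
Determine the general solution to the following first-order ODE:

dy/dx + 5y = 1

Using integrating factor method:

General solution: y = 1/5 + Ce^(-5x)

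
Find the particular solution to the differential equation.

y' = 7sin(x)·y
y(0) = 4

General solution: y = Ce^(-7cos(x))
Applying IC y(0) = 4:
Particular solution: y = 4e^(7(1-cos(x)))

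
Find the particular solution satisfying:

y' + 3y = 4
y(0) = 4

General solution: y = 4/3 + Ce^(-3x)
Applying y(0) = 4: C = 4 - 4/3 = 8/3
Particular solution: y = 4/3 + (8/3)e^(-3x)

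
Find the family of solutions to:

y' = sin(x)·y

Separating variables and integrating:
ln|y| = -cos(x) + C

General solution: y = Ce^(-cos(x))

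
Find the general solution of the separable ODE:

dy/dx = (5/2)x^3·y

Separating variables and integrating:
ln|y| = 5x^4/8 + C

General solution: y = Ce^(5x^4/8)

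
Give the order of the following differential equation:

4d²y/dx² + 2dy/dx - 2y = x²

The order is 2 (highest derivative is of order 2).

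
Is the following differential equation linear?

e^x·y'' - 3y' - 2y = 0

Yes. Linear (y and its derivatives appear to the first power only, no products of y terms)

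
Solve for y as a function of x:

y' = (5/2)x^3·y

Separating variables and integrating:
ln|y| = 5x^4/8 + C

General solution: y = Ce^(5x^4/8)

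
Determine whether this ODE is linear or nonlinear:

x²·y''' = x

Linear (y and its derivatives appear to the first power only, no products of y terms)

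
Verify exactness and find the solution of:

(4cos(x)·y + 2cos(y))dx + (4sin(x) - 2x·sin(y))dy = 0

Verify exactness: ∂M/∂y = ∂N/∂x ✓
Find F(x,y) such that ∂F/∂x = M, ∂F/∂y = N
Solution: 4sin(x)·y + 2x·cos(y) = C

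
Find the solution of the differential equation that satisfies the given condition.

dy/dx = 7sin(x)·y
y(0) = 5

General solution: y = Ce^(-7cos(x))
Applying IC y(0) = 5:
Particular solution: y = 5e^(7(1-cos(x)))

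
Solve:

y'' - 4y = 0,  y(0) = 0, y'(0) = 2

General solution: y = C₁e^(2x) + C₂e^(-2x)
Applying ICs: C₁ = 1/2, C₂ = -1/2
Particular solution: y = (1/2)e^(2x) - (1/2)e^(-2x)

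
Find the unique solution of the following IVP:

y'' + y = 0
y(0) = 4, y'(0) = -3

General solution: y = C₁cos(x) + C₂sin(x)
Complex roots r = ±i
Applying ICs: C₁ = 4, C₂ = -3
Particular solution: y = 4cos(x) - 3sin(x)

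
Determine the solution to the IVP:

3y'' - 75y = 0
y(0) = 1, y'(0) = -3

General solution: y = C₁e^(5x) + C₂e^(-5x)
Applying ICs: C₁ = 1/5, C₂ = 4/5
Particular solution: y = (1/5)e^(5x) + (4/5)e^(-5x)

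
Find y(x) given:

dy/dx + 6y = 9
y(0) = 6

General solution: y = 3/2 + Ce^(-6x)
Applying y(0) = 6: C = 6 - 3/2 = 9/2
Particular solution: y = 3/2 + (9/2)e^(-6x)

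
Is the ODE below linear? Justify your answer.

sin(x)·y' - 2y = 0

Yes. Linear (y and its derivatives appear to the first power only, no products of y terms)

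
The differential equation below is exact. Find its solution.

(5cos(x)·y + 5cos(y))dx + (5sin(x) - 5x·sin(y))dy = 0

Verify exactness: ∂M/∂y = ∂N/∂x ✓
Find F(x,y) such that ∂F/∂x = M, ∂F/∂y = N
Solution: 5sin(x)·y + 5x·cos(y) = C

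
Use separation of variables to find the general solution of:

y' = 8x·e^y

Separating variables and integrating:
-e^(-y) = 4x² + C

General solution: y = -ln(C - 4x²)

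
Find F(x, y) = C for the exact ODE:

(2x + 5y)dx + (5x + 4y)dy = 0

Verify exactness: ∂M/∂y = ∂N/∂x ✓
Find F(x,y) such that ∂F/∂x = M, ∂F/∂y = N
Solution: x² + 5xy + 2y² = C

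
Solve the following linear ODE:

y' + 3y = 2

Using integrating factor method:

General solution: y = 2/3 + Ce^(-3x)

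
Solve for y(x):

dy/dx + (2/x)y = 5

Using integrating factor method:

General solution: y = (5/3)x + Cx^(-2)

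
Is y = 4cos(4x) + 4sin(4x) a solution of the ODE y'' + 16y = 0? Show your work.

Verification:
y'' = -64cos(4x) - 64sin(4x)
y'' + 16y = 0 ✓

Yes, it is a solution.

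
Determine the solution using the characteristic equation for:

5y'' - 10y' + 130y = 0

Characteristic equation: 5r² - 10r + 130 = 0
Divide by 5: r² - 2r + 26 = 0
Roots: r = 1 ± 5i (complex conjugates)
General solution: y = e^x(C₁cos(5x) + C₂sin(5x))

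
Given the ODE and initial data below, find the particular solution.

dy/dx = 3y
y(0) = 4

General solution: y = Ce^(3x)
Applying IC y(0) = 4:
Particular solution: y = 4e^(3x)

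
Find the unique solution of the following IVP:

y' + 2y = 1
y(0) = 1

General solution: y = 1/2 + Ce^(-2x)
Applying y(0) = 1: C = 1 - 1/2 = 1/2
Particular solution: y = 1/2 + (1/2)e^(-2x)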